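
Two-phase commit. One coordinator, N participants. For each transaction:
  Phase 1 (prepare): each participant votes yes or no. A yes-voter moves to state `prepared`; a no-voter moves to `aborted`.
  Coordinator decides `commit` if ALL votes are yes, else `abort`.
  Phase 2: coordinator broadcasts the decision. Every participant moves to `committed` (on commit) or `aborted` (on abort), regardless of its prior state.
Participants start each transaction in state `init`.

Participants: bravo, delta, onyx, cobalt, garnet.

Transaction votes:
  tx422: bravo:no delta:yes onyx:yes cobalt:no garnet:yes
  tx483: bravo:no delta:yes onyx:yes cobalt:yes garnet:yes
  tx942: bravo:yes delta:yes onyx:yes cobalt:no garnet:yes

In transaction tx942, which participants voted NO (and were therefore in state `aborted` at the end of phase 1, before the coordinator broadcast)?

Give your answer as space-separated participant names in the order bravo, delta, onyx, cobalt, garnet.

Txn tx942 phase 1: bravo yes -> prepared; delta yes -> prepared; onyx yes -> prepared; cobalt no -> aborted; garnet yes -> prepared

Answer: cobalt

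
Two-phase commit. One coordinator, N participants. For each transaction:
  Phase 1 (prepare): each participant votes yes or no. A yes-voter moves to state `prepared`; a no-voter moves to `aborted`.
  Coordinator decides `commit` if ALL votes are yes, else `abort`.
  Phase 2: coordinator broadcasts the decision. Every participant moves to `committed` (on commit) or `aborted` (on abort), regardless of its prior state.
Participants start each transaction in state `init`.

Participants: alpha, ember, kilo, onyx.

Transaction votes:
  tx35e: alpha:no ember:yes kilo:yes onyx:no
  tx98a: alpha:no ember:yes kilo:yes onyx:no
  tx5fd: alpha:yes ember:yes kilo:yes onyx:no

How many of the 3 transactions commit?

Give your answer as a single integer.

tx35e: no from alpha, onyx -> abort (commits=0)
tx98a: no from alpha, onyx -> abort (commits=0)
tx5fd: no from onyx -> abort (commits=0)

Answer: 0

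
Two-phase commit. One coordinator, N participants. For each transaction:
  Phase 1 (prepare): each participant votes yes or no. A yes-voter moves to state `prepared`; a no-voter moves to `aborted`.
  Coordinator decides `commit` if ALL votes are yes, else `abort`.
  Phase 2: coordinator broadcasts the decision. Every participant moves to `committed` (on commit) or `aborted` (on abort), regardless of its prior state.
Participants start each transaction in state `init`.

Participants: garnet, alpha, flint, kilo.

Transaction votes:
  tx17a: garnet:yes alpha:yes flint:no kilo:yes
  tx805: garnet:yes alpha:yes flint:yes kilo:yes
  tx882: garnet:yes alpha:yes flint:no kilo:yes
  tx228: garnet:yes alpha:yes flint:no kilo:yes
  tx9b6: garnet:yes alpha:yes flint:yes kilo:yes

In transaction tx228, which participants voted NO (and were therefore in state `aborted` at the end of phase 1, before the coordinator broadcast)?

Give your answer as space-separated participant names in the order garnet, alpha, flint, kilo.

Txn tx228 phase 1: garnet yes -> prepared; alpha yes -> prepared; flint no -> aborted; kilo yes -> prepared

Answer: flint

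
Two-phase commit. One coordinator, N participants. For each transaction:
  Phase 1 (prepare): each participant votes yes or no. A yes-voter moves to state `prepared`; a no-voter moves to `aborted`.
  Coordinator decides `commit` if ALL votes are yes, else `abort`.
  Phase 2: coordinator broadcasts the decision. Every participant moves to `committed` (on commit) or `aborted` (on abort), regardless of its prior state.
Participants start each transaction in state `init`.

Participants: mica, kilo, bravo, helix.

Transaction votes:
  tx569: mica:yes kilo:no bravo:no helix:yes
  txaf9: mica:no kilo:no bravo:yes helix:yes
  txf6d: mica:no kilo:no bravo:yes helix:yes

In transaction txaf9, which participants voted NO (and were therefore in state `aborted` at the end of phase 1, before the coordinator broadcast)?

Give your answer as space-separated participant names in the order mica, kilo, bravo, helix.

Txn txaf9 phase 1: mica no -> aborted; kilo no -> aborted; bravo yes -> prepared; helix yes -> prepared

Answer: mica kilo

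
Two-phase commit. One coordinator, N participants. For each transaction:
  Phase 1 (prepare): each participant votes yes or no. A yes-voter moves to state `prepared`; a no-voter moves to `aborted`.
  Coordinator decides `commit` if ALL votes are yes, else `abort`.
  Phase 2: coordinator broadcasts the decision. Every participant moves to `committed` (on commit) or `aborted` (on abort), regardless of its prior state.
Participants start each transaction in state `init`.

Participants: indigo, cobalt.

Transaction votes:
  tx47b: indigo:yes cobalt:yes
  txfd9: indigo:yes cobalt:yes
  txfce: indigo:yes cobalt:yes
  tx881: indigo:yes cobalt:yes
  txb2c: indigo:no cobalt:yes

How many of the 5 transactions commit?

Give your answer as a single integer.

Answer: 4

Derivation:
tx47b: all yes -> commit (commits=1)
txfd9: all yes -> commit (commits=2)
txfce: all yes -> commit (commits=3)
tx881: all yes -> commit (commits=4)
txb2c: no from indigo -> abort (commits=4)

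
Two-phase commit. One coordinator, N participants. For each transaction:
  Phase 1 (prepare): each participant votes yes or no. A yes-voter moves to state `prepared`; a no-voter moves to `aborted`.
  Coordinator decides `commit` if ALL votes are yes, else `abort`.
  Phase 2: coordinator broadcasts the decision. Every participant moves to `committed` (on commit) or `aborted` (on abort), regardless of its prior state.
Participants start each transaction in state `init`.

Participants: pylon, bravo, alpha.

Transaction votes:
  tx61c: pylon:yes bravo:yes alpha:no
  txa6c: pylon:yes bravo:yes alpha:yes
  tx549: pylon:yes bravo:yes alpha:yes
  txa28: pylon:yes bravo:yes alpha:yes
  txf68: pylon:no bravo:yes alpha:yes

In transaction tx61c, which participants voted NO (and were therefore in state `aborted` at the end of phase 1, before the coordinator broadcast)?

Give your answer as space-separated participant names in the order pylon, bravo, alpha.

Answer: alpha

Derivation:
Txn tx61c phase 1: pylon yes -> prepared; bravo yes -> prepared; alpha no -> aborted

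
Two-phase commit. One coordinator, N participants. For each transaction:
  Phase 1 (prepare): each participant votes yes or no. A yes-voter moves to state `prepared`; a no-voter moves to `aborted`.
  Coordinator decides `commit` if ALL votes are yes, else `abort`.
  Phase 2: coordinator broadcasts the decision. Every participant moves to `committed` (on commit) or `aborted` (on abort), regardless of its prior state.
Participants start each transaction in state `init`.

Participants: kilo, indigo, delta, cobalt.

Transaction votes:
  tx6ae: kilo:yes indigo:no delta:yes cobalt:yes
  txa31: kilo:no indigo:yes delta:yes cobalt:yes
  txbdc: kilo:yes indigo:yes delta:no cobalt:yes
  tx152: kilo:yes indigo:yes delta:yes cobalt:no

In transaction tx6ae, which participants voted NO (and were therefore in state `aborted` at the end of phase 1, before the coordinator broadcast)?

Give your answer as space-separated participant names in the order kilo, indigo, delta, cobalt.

Txn tx6ae phase 1: kilo yes -> prepared; indigo no -> aborted; delta yes -> prepared; cobalt yes -> prepared

Answer: indigo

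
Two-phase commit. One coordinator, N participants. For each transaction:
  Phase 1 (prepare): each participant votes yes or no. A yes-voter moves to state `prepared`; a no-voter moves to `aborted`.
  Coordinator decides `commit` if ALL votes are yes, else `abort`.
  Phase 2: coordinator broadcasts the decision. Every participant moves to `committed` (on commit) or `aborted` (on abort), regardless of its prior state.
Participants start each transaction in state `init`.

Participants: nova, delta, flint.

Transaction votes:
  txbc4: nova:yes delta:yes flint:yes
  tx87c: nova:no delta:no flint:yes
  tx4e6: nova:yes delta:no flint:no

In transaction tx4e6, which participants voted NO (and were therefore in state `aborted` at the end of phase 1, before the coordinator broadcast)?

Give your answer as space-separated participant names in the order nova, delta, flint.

Answer: delta flint

Derivation:
Txn tx4e6 phase 1: nova yes -> prepared; delta no -> aborted; flint no -> aborted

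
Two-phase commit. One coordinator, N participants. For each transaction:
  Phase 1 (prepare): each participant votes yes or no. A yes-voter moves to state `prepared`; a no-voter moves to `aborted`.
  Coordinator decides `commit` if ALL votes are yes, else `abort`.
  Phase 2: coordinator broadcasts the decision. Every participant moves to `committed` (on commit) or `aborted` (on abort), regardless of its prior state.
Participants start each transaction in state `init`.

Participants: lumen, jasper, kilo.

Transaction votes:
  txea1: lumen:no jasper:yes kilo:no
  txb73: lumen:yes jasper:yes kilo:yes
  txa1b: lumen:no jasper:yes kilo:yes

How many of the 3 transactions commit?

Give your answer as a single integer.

txea1: no from lumen, kilo -> abort (commits=0)
txb73: all yes -> commit (commits=1)
txa1b: no from lumen -> abort (commits=1)

Answer: 1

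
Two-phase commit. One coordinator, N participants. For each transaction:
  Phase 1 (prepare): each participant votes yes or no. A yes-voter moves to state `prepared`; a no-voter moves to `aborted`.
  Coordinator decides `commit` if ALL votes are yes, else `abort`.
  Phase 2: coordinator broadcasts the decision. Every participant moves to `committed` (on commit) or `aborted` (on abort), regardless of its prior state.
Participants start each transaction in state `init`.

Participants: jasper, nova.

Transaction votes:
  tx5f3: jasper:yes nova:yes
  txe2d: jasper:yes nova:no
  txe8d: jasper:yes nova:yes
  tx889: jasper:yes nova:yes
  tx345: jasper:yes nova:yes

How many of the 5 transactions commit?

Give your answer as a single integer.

Answer: 4

Derivation:
tx5f3: all yes -> commit (commits=1)
txe2d: no from nova -> abort (commits=1)
txe8d: all yes -> commit (commits=2)
tx889: all yes -> commit (commits=3)
tx345: all yes -> commit (commits=4)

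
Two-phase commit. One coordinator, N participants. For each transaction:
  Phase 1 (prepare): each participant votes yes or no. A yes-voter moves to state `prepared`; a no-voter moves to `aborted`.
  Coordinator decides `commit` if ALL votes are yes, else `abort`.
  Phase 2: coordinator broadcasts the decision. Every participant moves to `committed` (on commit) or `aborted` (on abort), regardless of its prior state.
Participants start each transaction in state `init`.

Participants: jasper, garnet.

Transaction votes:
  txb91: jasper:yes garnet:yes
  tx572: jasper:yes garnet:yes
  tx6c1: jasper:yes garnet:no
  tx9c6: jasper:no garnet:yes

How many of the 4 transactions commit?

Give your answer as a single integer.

Answer: 2

Derivation:
txb91: all yes -> commit (commits=1)
tx572: all yes -> commit (commits=2)
tx6c1: no from garnet -> abort (commits=2)
tx9c6: no from jasper -> abort (commits=2)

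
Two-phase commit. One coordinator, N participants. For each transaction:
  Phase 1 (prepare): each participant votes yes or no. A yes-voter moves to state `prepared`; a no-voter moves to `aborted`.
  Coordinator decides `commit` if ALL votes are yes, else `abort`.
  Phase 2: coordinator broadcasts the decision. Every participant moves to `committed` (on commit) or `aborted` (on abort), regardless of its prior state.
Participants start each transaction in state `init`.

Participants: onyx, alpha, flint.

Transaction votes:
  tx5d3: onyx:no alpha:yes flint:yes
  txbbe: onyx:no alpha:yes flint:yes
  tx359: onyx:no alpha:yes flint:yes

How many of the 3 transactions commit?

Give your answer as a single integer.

tx5d3: no from onyx -> abort (commits=0)
txbbe: no from onyx -> abort (commits=0)
tx359: no from onyx -> abort (commits=0)

Answer: 0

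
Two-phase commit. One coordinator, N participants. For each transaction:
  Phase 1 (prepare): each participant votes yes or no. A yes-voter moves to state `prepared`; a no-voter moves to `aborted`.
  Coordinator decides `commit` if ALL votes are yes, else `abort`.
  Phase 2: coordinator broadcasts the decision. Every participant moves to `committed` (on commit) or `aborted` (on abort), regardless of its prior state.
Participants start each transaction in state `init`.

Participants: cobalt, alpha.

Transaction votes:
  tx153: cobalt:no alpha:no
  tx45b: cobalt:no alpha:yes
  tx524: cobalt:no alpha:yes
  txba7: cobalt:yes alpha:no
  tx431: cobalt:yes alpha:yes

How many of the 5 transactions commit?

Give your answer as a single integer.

Answer: 1

Derivation:
tx153: no from cobalt, alpha -> abort (commits=0)
tx45b: no from cobalt -> abort (commits=0)
tx524: no from cobalt -> abort (commits=0)
txba7: no from alpha -> abort (commits=0)
tx431: all yes -> commit (commits=1)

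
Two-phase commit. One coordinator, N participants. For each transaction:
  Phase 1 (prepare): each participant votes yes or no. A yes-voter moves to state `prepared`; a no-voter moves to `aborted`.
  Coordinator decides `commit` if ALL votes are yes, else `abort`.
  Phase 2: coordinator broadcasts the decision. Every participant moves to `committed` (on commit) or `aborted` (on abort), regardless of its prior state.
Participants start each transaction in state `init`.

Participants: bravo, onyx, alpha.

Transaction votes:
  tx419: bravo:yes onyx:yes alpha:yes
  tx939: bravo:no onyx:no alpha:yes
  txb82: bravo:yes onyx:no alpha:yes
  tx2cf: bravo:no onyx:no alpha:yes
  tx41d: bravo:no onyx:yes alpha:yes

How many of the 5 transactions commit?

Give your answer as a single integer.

Answer: 1

Derivation:
tx419: all yes -> commit (commits=1)
tx939: no from bravo, onyx -> abort (commits=1)
txb82: no from onyx -> abort (commits=1)
tx2cf: no from bravo, onyx -> abort (commits=1)
tx41d: no from bravo -> abort (commits=1)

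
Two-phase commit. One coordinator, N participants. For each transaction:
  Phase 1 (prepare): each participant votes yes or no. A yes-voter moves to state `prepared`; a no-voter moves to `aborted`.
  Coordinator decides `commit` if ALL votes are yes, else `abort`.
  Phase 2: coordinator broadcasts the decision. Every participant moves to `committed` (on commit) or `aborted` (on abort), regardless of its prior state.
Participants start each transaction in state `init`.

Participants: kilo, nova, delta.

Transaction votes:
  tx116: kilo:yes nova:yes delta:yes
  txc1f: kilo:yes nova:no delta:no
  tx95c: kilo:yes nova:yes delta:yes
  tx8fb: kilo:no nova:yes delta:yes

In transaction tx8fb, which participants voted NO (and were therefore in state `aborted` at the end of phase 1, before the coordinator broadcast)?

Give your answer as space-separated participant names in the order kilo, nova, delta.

Txn tx8fb phase 1: kilo no -> aborted; nova yes -> prepared; delta yes -> prepared

Answer: kilo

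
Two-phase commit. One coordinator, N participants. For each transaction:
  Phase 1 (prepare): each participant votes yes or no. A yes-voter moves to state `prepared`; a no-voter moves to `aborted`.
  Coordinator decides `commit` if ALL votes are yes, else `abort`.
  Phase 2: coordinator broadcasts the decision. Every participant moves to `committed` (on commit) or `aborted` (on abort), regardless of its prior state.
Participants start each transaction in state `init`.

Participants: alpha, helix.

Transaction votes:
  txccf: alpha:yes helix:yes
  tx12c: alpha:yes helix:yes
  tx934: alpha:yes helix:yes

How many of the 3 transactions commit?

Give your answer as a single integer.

Answer: 3

Derivation:
txccf: all yes -> commit (commits=1)
tx12c: all yes -> commit (commits=2)
tx934: all yes -> commit (commits=3)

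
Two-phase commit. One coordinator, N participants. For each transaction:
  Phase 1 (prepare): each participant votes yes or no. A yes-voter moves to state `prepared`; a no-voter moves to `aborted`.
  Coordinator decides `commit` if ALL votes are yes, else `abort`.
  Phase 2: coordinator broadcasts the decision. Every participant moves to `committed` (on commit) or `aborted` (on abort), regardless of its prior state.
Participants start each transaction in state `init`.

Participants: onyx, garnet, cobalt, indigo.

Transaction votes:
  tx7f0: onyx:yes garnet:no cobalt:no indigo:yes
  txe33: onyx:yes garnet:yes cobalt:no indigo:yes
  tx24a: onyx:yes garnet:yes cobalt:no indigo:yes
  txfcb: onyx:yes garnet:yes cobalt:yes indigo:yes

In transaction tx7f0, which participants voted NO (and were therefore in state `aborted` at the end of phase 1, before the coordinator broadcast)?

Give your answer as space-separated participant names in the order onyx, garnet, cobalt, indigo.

Txn tx7f0 phase 1: onyx yes -> prepared; garnet no -> aborted; cobalt no -> aborted; indigo yes -> prepared

Answer: garnet cobalt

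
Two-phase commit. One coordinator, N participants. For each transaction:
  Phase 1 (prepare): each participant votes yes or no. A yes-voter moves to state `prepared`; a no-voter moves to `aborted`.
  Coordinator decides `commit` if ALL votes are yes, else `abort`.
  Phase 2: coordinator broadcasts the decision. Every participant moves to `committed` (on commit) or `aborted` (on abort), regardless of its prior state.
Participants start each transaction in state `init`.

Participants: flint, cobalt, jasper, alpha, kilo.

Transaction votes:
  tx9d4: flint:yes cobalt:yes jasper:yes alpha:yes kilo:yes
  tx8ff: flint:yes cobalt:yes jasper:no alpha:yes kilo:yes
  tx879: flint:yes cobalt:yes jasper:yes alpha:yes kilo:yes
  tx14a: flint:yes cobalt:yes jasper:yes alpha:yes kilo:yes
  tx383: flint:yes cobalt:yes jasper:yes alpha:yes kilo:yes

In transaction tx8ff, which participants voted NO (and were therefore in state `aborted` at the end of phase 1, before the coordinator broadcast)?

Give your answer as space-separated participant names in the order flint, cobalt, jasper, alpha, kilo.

Answer: jasper

Derivation:
Txn tx8ff phase 1: flint yes -> prepared; cobalt yes -> prepared; jasper no -> aborted; alpha yes -> prepared; kilo yes -> prepared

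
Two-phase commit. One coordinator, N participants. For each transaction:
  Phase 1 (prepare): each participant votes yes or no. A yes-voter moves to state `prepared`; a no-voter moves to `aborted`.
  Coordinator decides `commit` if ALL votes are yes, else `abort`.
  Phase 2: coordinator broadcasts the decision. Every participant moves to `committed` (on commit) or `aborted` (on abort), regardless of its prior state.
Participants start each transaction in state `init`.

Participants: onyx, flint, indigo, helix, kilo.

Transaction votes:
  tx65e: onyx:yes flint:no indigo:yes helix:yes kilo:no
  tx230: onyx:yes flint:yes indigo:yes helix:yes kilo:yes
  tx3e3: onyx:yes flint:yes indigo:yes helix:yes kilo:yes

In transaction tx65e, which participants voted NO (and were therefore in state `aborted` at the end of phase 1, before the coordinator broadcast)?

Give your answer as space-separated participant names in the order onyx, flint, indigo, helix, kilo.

Txn tx65e phase 1: onyx yes -> prepared; flint no -> aborted; indigo yes -> prepared; helix yes -> prepared; kilo no -> aborted

Answer: flint kilo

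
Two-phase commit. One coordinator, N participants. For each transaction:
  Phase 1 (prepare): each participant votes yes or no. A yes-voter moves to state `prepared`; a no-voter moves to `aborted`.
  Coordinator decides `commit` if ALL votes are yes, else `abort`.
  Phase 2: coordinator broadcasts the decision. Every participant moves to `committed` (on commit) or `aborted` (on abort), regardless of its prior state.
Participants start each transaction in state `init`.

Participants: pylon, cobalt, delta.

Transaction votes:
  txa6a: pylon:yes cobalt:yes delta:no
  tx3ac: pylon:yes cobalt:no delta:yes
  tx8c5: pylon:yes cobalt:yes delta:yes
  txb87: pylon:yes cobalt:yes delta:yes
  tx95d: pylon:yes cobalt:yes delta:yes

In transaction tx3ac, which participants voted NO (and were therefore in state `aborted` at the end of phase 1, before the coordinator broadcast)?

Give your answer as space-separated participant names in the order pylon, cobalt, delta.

Txn tx3ac phase 1: pylon yes -> prepared; cobalt no -> aborted; delta yes -> prepared

Answer: cobalt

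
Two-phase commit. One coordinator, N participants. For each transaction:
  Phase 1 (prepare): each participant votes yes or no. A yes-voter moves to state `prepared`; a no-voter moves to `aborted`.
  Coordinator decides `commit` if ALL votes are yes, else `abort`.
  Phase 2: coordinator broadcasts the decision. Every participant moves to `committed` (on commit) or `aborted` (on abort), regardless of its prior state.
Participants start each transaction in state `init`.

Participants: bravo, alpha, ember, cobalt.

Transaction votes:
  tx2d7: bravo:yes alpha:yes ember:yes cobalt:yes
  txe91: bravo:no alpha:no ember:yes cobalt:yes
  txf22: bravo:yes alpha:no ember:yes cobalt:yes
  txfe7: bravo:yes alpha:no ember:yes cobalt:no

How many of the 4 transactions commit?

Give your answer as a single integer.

Answer: 1

Derivation:
tx2d7: all yes -> commit (commits=1)
txe91: no from bravo, alpha -> abort (commits=1)
txf22: no from alpha -> abort (commits=1)
txfe7: no from alpha, cobalt -> abort (commits=1)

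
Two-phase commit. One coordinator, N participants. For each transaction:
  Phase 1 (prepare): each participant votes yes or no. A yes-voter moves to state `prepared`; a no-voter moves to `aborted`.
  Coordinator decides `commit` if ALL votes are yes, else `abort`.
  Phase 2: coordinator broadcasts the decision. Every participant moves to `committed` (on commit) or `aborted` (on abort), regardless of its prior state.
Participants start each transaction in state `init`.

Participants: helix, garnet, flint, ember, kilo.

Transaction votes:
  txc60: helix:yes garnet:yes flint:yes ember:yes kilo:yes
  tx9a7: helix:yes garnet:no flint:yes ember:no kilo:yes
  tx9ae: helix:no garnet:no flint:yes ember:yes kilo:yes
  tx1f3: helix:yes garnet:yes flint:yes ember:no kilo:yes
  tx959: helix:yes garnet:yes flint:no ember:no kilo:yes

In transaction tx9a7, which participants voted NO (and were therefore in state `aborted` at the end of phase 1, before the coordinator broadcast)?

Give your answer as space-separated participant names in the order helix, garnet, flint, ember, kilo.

Answer: garnet ember

Derivation:
Txn tx9a7 phase 1: helix yes -> prepared; garnet no -> aborted; flint yes -> prepared; ember no -> aborted; kilo yes -> prepared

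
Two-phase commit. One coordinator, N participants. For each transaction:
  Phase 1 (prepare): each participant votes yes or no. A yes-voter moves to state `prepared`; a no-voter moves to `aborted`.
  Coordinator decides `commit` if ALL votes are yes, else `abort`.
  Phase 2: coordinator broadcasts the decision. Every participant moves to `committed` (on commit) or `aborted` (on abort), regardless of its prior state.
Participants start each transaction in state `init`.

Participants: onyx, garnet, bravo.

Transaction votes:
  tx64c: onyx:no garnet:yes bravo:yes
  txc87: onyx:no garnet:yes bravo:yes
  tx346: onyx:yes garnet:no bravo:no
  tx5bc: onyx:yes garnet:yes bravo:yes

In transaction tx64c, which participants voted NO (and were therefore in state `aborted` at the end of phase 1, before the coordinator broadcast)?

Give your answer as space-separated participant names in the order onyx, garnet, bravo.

Txn tx64c phase 1: onyx no -> aborted; garnet yes -> prepared; bravo yes -> prepared

Answer: onyx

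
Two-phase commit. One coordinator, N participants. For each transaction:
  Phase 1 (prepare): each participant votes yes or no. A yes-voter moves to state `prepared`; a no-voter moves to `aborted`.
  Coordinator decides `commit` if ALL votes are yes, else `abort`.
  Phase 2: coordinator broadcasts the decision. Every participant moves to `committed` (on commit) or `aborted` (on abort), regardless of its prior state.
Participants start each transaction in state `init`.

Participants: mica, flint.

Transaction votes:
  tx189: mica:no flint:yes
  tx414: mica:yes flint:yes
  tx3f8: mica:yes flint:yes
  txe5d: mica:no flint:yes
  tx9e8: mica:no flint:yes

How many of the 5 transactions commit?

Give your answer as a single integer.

Answer: 2

Derivation:
tx189: no from mica -> abort (commits=0)
tx414: all yes -> commit (commits=1)
tx3f8: all yes -> commit (commits=2)
txe5d: no from mica -> abort (commits=2)
tx9e8: no from mica -> abort (commits=2)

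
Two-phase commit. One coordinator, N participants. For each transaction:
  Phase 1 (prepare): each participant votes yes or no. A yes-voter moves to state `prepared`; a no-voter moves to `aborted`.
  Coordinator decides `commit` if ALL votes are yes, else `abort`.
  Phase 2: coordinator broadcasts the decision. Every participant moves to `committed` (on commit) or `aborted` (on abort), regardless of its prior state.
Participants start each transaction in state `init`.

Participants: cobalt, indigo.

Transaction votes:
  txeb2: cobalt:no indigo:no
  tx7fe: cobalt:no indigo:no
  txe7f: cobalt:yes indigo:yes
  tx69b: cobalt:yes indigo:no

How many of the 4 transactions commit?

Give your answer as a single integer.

Answer: 1

Derivation:
txeb2: no from cobalt, indigo -> abort (commits=0)
tx7fe: no from cobalt, indigo -> abort (commits=0)
txe7f: all yes -> commit (commits=1)
tx69b: no from indigo -> abort (commits=1)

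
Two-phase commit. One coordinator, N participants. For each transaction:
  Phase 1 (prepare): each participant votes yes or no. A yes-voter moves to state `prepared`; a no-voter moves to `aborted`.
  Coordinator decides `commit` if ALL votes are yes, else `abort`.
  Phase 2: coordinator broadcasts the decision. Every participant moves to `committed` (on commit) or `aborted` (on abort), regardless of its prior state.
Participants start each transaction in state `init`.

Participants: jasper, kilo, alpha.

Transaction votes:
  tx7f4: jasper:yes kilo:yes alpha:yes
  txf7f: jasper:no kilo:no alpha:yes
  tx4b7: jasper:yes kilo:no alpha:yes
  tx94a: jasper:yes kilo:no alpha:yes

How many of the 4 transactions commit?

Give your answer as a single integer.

Answer: 1

Derivation:
tx7f4: all yes -> commit (commits=1)
txf7f: no from jasper, kilo -> abort (commits=1)
tx4b7: no from kilo -> abort (commits=1)
tx94a: no from kilo -> abort (commits=1)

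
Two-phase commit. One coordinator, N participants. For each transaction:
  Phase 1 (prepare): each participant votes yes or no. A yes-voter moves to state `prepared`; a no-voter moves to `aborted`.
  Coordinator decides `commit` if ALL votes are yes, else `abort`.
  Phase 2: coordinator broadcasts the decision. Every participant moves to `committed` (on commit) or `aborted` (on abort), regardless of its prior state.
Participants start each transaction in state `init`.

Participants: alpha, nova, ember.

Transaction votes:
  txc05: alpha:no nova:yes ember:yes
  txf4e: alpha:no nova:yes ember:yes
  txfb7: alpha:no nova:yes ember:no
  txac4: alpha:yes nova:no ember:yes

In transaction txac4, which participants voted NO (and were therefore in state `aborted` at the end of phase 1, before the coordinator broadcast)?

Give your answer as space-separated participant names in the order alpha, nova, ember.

Txn txac4 phase 1: alpha yes -> prepared; nova no -> aborted; ember yes -> prepared

Answer: nova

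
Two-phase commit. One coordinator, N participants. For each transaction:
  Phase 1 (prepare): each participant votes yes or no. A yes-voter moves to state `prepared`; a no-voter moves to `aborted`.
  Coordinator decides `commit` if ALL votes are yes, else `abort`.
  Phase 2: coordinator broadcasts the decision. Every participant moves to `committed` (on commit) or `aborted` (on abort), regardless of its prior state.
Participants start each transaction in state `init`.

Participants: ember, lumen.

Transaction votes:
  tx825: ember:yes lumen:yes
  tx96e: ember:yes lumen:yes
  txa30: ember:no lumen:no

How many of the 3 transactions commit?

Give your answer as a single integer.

Answer: 2

Derivation:
tx825: all yes -> commit (commits=1)
tx96e: all yes -> commit (commits=2)
txa30: no from ember, lumen -> abort (commits=2)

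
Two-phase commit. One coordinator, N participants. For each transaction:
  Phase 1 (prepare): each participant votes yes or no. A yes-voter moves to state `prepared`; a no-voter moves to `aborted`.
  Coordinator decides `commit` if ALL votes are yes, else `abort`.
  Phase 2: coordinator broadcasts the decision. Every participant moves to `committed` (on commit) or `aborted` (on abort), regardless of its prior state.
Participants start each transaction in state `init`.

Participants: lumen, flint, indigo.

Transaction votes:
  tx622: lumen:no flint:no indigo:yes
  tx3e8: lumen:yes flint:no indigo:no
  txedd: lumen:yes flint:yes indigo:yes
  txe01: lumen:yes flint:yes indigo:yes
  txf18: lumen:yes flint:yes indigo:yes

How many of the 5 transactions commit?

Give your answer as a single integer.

Answer: 3

Derivation:
tx622: no from lumen, flint -> abort (commits=0)
tx3e8: no from flint, indigo -> abort (commits=0)
txedd: all yes -> commit (commits=1)
txe01: all yes -> commit (commits=2)
txf18: all yes -> commit (commits=3)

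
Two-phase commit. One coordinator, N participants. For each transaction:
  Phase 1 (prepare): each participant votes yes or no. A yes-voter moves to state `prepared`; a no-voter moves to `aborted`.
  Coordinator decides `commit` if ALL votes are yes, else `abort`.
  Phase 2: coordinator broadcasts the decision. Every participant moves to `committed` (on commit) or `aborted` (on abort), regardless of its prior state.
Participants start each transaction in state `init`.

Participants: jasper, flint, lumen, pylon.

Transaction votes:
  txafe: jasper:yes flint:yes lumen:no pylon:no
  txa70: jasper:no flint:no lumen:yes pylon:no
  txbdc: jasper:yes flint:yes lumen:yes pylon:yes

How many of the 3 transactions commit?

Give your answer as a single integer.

Answer: 1

Derivation:
txafe: no from lumen, pylon -> abort (commits=0)
txa70: no from jasper, flint, pylon -> abort (commits=0)
txbdc: all yes -> commit (commits=1)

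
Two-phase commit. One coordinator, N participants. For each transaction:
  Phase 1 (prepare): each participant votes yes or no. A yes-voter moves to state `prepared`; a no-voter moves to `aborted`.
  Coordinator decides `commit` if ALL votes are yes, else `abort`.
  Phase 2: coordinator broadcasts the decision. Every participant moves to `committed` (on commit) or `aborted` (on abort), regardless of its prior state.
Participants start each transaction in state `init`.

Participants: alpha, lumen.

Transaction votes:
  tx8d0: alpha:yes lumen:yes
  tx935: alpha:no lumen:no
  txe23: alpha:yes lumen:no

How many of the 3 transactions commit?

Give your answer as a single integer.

tx8d0: all yes -> commit (commits=1)
tx935: no from alpha, lumen -> abort (commits=1)
txe23: no from lumen -> abort (commits=1)

Answer: 1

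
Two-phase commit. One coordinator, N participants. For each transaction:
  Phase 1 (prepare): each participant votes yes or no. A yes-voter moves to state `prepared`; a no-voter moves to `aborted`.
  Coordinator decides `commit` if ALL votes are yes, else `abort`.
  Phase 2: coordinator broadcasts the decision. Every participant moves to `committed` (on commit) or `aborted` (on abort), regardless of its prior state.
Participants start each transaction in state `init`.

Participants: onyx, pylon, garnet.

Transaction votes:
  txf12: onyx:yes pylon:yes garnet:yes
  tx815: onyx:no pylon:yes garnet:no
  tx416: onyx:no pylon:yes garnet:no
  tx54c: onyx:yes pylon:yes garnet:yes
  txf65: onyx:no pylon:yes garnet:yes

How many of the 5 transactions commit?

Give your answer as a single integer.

Answer: 2

Derivation:
txf12: all yes -> commit (commits=1)
tx815: no from onyx, garnet -> abort (commits=1)
tx416: no from onyx, garnet -> abort (commits=1)
tx54c: all yes -> commit (commits=2)
txf65: no from onyx -> abort (commits=2)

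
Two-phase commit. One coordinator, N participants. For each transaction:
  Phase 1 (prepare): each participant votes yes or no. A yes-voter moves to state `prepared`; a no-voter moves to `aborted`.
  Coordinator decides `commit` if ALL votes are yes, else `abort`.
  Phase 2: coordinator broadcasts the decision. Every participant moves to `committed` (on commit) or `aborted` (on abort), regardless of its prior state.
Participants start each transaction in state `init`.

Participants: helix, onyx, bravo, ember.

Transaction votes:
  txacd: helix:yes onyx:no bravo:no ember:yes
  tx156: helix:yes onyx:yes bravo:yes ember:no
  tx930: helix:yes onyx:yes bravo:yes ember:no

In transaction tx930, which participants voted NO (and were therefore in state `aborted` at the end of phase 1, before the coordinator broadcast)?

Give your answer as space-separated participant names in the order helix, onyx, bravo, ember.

Answer: ember

Derivation:
Txn tx930 phase 1: helix yes -> prepared; onyx yes -> prepared; bravo yes -> prepared; ember no -> aborted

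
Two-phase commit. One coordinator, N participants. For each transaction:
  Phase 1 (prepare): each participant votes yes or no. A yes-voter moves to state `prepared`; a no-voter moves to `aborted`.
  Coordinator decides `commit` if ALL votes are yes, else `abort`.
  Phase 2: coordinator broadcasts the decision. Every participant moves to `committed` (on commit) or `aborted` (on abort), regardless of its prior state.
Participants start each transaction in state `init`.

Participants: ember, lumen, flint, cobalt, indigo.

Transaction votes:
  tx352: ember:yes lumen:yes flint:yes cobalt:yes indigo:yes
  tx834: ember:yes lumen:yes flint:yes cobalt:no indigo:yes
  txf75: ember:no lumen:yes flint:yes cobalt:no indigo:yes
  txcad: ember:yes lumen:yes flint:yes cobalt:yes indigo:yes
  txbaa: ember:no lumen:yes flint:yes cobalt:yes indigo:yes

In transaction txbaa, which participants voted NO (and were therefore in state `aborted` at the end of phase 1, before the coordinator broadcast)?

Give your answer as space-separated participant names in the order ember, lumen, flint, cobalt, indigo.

Answer: ember

Derivation:
Txn txbaa phase 1: ember no -> aborted; lumen yes -> prepared; flint yes -> prepared; cobalt yes -> prepared; indigo yes -> prepared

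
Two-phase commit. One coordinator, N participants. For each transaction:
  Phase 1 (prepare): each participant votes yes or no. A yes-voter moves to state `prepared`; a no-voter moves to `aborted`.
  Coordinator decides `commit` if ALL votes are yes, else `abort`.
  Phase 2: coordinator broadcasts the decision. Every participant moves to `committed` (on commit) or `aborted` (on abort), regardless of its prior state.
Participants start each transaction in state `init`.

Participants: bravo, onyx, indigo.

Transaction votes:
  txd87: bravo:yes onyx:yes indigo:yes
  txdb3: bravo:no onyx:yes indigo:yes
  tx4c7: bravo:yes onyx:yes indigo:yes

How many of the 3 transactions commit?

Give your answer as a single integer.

txd87: all yes -> commit (commits=1)
txdb3: no from bravo -> abort (commits=1)
tx4c7: all yes -> commit (commits=2)

Answer: 2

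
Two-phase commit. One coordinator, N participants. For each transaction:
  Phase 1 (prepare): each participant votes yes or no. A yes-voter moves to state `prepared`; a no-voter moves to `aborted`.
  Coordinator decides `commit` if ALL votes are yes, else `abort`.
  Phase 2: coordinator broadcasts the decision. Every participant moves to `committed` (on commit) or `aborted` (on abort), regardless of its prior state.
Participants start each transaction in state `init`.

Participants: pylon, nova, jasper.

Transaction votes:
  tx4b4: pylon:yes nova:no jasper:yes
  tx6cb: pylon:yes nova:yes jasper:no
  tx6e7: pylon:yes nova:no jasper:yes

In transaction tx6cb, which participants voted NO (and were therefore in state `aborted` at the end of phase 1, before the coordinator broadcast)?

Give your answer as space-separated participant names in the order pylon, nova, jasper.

Txn tx6cb phase 1: pylon yes -> prepared; nova yes -> prepared; jasper no -> aborted

Answer: jasper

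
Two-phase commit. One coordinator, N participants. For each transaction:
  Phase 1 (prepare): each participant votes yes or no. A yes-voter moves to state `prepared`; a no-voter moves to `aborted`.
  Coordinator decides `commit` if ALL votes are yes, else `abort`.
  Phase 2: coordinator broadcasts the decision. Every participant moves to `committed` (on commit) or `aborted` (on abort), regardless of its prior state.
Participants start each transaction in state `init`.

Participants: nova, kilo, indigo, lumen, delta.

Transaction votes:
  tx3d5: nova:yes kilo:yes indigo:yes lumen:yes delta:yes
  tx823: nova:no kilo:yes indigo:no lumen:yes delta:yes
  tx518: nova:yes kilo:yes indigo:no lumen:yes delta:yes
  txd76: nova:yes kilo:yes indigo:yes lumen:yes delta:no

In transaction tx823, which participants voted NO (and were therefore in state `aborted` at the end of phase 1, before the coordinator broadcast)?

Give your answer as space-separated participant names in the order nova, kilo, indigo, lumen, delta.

Answer: nova indigo

Derivation:
Txn tx823 phase 1: nova no -> aborted; kilo yes -> prepared; indigo no -> aborted; lumen yes -> prepared; delta yes -> prepared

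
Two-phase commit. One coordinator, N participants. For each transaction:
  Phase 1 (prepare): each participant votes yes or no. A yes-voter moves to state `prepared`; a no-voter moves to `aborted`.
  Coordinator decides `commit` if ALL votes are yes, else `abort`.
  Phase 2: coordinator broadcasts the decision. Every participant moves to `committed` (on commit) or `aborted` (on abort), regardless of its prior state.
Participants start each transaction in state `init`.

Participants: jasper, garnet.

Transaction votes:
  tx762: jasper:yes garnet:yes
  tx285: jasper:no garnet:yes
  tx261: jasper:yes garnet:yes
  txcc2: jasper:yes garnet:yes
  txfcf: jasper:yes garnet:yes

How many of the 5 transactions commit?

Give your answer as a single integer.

tx762: all yes -> commit (commits=1)
tx285: no from jasper -> abort (commits=1)
tx261: all yes -> commit (commits=2)
txcc2: all yes -> commit (commits=3)
txfcf: all yes -> commit (commits=4)

Answer: 4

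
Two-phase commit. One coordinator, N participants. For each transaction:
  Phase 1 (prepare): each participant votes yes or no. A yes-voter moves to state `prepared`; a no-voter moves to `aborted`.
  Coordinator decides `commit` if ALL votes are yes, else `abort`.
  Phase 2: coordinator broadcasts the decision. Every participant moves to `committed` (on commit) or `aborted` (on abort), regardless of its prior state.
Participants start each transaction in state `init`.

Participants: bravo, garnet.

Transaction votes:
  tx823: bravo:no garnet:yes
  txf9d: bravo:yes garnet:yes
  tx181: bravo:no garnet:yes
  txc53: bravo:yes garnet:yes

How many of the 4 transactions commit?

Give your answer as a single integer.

tx823: no from bravo -> abort (commits=0)
txf9d: all yes -> commit (commits=1)
tx181: no from bravo -> abort (commits=1)
txc53: all yes -> commit (commits=2)

Answer: 2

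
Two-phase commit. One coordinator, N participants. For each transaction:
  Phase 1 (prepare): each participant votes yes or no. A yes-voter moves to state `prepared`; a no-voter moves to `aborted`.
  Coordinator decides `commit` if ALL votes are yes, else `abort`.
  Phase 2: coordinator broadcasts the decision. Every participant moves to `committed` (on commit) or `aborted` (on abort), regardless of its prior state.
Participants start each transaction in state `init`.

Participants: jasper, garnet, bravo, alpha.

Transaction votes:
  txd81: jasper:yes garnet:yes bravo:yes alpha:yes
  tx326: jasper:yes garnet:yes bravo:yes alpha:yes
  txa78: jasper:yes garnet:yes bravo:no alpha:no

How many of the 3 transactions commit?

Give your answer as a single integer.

Answer: 2

Derivation:
txd81: all yes -> commit (commits=1)
tx326: all yes -> commit (commits=2)
txa78: no from bravo, alpha -> abort (commits=2)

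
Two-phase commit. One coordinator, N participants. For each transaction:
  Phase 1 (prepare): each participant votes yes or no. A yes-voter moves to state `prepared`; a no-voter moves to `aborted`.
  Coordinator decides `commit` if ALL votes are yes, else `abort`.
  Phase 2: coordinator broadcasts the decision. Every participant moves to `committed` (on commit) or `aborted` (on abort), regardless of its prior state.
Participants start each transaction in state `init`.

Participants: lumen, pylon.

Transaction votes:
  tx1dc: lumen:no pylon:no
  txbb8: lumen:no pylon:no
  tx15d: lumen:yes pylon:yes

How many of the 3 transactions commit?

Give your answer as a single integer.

tx1dc: no from lumen, pylon -> abort (commits=0)
txbb8: no from lumen, pylon -> abort (commits=0)
tx15d: all yes -> commit (commits=1)

Answer: 1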